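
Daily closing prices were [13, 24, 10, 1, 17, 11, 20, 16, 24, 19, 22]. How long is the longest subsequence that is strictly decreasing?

3

Negate each value so 'decreasing' becomes 'increasing', then run patience tails on the negated sequence:
-13 → extends → [-13]
-24 → replaces -13 → [-24]
-10 → extends → [-24, -10]
-1 → extends → [-24, -10, -1]
-17 → replaces -10 → [-24, -17, -1]
-11 → replaces -1 → [-24, -17, -11]
-20 → replaces -17 → [-24, -20, -11]
-16 → replaces -11 → [-24, -20, -16]
-24 → already a tail → [-24, -20, -16]
-19 → replaces -16 → [-24, -20, -19]
-22 → replaces -20 → [-24, -22, -19]
Three tails, so the longest strictly decreasing subsequence of the original has length 3.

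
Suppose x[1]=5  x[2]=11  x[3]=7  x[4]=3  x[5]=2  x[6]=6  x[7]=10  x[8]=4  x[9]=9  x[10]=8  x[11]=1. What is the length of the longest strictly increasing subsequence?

Let dp[i] be the length of the longest such subsequence ending at index i:
i:      1  2  3  4  5  6  7  8  9 10 11
x[i]:   5 11  7  3  2  6 10  4  9  8  1
dp:     1  2  2  1  1  2  3  2  3  3  1
Maximum dp value is 3.

3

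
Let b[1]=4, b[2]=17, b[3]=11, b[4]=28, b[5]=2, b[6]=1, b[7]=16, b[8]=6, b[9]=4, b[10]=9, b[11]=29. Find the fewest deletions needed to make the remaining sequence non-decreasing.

Fewest deletions = n − (longest non-decreasing subsequence).
i:      1  2  3  4  5  6  7  8  9 10 11
b[i]:   4 17 11 28  2  1 16  6  4  9 29
dp:     1  2  2  3  1  1  3  2  2  3  4
max dp = 4, so deletions = 11 − 4 = 7.

7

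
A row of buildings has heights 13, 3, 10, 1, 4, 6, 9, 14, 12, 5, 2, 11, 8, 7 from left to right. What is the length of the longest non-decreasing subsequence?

5

Track the smallest tail for each achievable length (allowing ties):
13 → extends → [13]
3 → replaces 13 → [3]
10 → extends → [3, 10]
1 → replaces 3 → [1, 10]
4 → replaces 10 → [1, 4]
6 → extends → [1, 4, 6]
9 → extends → [1, 4, 6, 9]
14 → extends → [1, 4, 6, 9, 14]
12 → replaces 14 → [1, 4, 6, 9, 12]
5 → replaces 6 → [1, 4, 5, 9, 12]
2 → replaces 4 → [1, 2, 5, 9, 12]
11 → replaces 12 → [1, 2, 5, 9, 11]
8 → replaces 9 → [1, 2, 5, 8, 11]
7 → replaces 8 → [1, 2, 5, 7, 11]
Five tails, so the longest non-decreasing subsequence has length 5 (e.g. 3, 4, 6, 9, 14).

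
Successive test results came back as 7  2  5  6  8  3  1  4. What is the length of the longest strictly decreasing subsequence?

Negate each value so 'decreasing' becomes 'increasing', then run patience tails on the negated sequence:
-7 → extends → [-7]
-2 → extends → [-7, -2]
-5 → replaces -2 → [-7, -5]
-6 → replaces -5 → [-7, -6]
-8 → replaces -7 → [-8, -6]
-3 → extends → [-8, -6, -3]
-1 → extends → [-8, -6, -3, -1]
-4 → replaces -3 → [-8, -6, -4, -1]
Four tails, so the longest strictly decreasing subsequence of the original has length 4.

4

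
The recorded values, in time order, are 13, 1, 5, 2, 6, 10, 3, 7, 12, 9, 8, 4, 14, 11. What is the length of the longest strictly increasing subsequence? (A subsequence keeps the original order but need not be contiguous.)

Track the smallest tail for each achievable length (strict):
13 → extends → [13]
1 → replaces 13 → [1]
5 → extends → [1, 5]
2 → replaces 5 → [1, 2]
6 → extends → [1, 2, 6]
10 → extends → [1, 2, 6, 10]
3 → replaces 6 → [1, 2, 3, 10]
7 → replaces 10 → [1, 2, 3, 7]
12 → extends → [1, 2, 3, 7, 12]
9 → replaces 12 → [1, 2, 3, 7, 9]
8 → replaces 9 → [1, 2, 3, 7, 8]
4 → replaces 7 → [1, 2, 3, 4, 8]
14 → extends → [1, 2, 3, 4, 8, 14]
11 → replaces 14 → [1, 2, 3, 4, 8, 11]
Six tails, so the longest strictly increasing subsequence has length 6 (e.g. 1, 5, 6, 10, 12, 14).

6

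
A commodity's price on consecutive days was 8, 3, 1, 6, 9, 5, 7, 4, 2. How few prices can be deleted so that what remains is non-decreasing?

6

Fewest deletions = n − (longest non-decreasing subsequence).
i:     1 2 3 4 5 6 7 8 9
a[i]:  8 3 1 6 9 5 7 4 2
dp:    1 1 1 2 3 2 3 2 2
max dp = 3, so deletions = 9 − 3 = 6.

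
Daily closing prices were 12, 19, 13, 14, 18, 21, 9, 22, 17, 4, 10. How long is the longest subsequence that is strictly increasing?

Track the smallest tail for each achievable length (strict):
12 → extends → [12]
19 → extends → [12, 19]
13 → replaces 19 → [12, 13]
14 → extends → [12, 13, 14]
18 → extends → [12, 13, 14, 18]
21 → extends → [12, 13, 14, 18, 21]
9 → replaces 12 → [9, 13, 14, 18, 21]
22 → extends → [9, 13, 14, 18, 21, 22]
17 → replaces 18 → [9, 13, 14, 17, 21, 22]
4 → replaces 9 → [4, 13, 14, 17, 21, 22]
10 → replaces 13 → [4, 10, 14, 17, 21, 22]
Six tails, so the longest strictly increasing subsequence has length 6 (e.g. 12, 13, 14, 18, 21, 22).

6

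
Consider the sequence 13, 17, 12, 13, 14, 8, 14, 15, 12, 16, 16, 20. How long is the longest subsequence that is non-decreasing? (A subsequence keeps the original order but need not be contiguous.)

Track the smallest tail for each achievable length (allowing ties):
13 → extends → [13]
17 → extends → [13, 17]
12 → replaces 13 → [12, 17]
13 → replaces 17 → [12, 13]
14 → extends → [12, 13, 14]
8 → replaces 12 → [8, 13, 14]
14 → extends → [8, 13, 14, 14]
15 → extends → [8, 13, 14, 14, 15]
12 → replaces 13 → [8, 12, 14, 14, 15]
16 → extends → [8, 12, 14, 14, 15, 16]
16 → extends → [8, 12, 14, 14, 15, 16, 16]
20 → extends → [8, 12, 14, 14, 15, 16, 16, 20]
Eight tails, so the longest non-decreasing subsequence has length 8 (e.g. 13, 13, 14, 14, 15, 16, 16, 20).

8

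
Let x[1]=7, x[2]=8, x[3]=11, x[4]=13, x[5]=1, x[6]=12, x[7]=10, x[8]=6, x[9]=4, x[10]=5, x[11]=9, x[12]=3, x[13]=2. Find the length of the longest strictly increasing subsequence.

4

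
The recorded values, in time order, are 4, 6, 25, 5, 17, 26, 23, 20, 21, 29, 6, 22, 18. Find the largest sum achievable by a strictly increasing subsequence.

Let S[i] be the best sum of a strictly increasing subsequence ending at i:
i:      1  2  3  4  5  6  7  8  9 10 11 12 13
a[i]:   4  6 25  5 17 26 23 20 21 29  6 22 18
S:      4 10 35  9 27 61 50 47 68 97 15 90 45
Maximum is 97 (e.g. 4 + 6 + 17 + 20 + 21 + 29).

97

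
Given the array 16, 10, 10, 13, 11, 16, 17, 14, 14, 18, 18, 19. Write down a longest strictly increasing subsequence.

Patience tails give the LIS length; then backtrack through the dp parents:
16 → extends → [16]
10 → replaces 16 → [10]
10 → already a tail → [10]
13 → extends → [10, 13]
11 → replaces 13 → [10, 11]
16 → extends → [10, 11, 16]
17 → extends → [10, 11, 16, 17]
14 → replaces 16 → [10, 11, 14, 17]
14 → already a tail → [10, 11, 14, 17]
18 → extends → [10, 11, 14, 17, 18]
18 → already a tail → [10, 11, 14, 17, 18]
19 → extends → [10, 11, 14, 17, 18, 19]
Length 6; one witness is 10, 13, 16, 17, 18, 19.

10, 13, 16, 17, 18, 19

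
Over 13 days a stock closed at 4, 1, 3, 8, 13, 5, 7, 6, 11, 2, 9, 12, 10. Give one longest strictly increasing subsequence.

1, 3, 5, 7, 11, 12

Patience tails give the LIS length; then backtrack through the dp parents:
4 → extends → [4]
1 → replaces 4 → [1]
3 → extends → [1, 3]
8 → extends → [1, 3, 8]
13 → extends → [1, 3, 8, 13]
5 → replaces 8 → [1, 3, 5, 13]
7 → replaces 13 → [1, 3, 5, 7]
6 → replaces 7 → [1, 3, 5, 6]
11 → extends → [1, 3, 5, 6, 11]
2 → replaces 3 → [1, 2, 5, 6, 11]
9 → replaces 11 → [1, 2, 5, 6, 9]
12 → extends → [1, 2, 5, 6, 9, 12]
10 → replaces 12 → [1, 2, 5, 6, 9, 10]
Length 6; one witness is 1, 3, 5, 7, 11, 12.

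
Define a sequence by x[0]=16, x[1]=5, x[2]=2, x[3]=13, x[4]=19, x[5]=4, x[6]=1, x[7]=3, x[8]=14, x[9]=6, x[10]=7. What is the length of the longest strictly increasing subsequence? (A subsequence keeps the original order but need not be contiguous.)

Track the smallest tail for each achievable length (strict):
16 → extends → [16]
5 → replaces 16 → [5]
2 → replaces 5 → [2]
13 → extends → [2, 13]
19 → extends → [2, 13, 19]
4 → replaces 13 → [2, 4, 19]
1 → replaces 2 → [1, 4, 19]
3 → replaces 4 → [1, 3, 19]
14 → replaces 19 → [1, 3, 14]
6 → replaces 14 → [1, 3, 6]
7 → extends → [1, 3, 6, 7]
Four tails, so the longest strictly increasing subsequence has length 4 (e.g. 2, 4, 6, 7).

4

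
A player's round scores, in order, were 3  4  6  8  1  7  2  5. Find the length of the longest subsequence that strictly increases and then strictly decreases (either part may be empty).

inc[i] = longest strictly increasing subsequence ending at i; dec[i] = longest strictly decreasing subsequence starting at i:
i:     1 2 3 4 5 6 7 8
a[i]:  3 4 6 8 1 7 2 5
inc:   1 2 3 4 1 4 2 3
dec:   2 2 2 3 1 2 1 1
Best peak at i=4 (value 8): inc=4, dec=3, length 4+3−1 = 6.

6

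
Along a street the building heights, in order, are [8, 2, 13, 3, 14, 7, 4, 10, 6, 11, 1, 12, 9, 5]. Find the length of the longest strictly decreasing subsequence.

4

Negate each value so 'decreasing' becomes 'increasing', then run patience tails on the negated sequence:
-8 → extends → [-8]
-2 → extends → [-8, -2]
-13 → replaces -8 → [-13, -2]
-3 → replaces -2 → [-13, -3]
-14 → replaces -13 → [-14, -3]
-7 → replaces -3 → [-14, -7]
-4 → extends → [-14, -7, -4]
-10 → replaces -7 → [-14, -10, -4]
-6 → replaces -4 → [-14, -10, -6]
-11 → replaces -10 → [-14, -11, -6]
-1 → extends → [-14, -11, -6, -1]
-12 → replaces -11 → [-14, -12, -6, -1]
-9 → replaces -6 → [-14, -12, -9, -1]
-5 → replaces -1 → [-14, -12, -9, -5]
Four tails, so the longest strictly decreasing subsequence of the original has length 4.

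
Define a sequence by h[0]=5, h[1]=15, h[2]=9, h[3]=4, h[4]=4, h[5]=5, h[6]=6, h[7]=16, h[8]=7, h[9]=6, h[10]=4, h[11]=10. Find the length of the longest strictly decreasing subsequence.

Let dp[i] be the longest strictly decreasing subsequence ending at i:
i:      0  1  2  3  4  5  6  7  8  9 10 11
h[i]:   5 15  9  4  4  5  6 16  7  6  4 10
dp:     1  1  2  3  3  3  3  1  3  4  5  2
Maximum is 5.

5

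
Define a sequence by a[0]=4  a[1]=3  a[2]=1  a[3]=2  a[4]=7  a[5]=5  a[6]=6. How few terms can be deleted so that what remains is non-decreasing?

Fewest deletions = n − (longest non-decreasing subsequence).
Patience tails:
4 → extends → [4]
3 → replaces 4 → [3]
1 → replaces 3 → [1]
2 → extends → [1, 2]
7 → extends → [1, 2, 7]
5 → replaces 7 → [1, 2, 5]
6 → extends → [1, 2, 5, 6]
Longest non-decreasing subsequence has length 4, so deletions = 7 − 4 = 3.

3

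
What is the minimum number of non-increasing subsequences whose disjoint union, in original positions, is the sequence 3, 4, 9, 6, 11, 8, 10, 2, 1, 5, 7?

5

Place each on the leftmost legal pile:
3 → new pile 1 (tops now [3])
4 → new pile 2 (tops now [3, 4])
9 → new pile 3 (tops now [3, 4, 9])
6 → pile 3 (tops now [3, 4, 6])
11 → new pile 4 (tops now [3, 4, 6, 11])
8 → pile 4 (tops now [3, 4, 6, 8])
10 → new pile 5 (tops now [3, 4, 6, 8, 10])
2 → pile 1 (tops now [2, 4, 6, 8, 10])
1 → pile 1 (tops now [1, 4, 6, 8, 10])
5 → pile 3 (tops now [1, 4, 5, 8, 10])
7 → pile 4 (tops now [1, 4, 5, 7, 10])
Five piles.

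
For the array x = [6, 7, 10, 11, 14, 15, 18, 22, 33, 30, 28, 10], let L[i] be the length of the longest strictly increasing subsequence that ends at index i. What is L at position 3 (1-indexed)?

dp[i] = 1 + max{dp[j] : j<i, x[j]<x[i]} (or 1 if no such j):
i:      1  2  3  4  5  6  7  8  9 10 11 12
x[i]:   6  7 10 11 14 15 18 22 33 30 28 10
dp:     1  2  3  4  5  6  7  8  9  9  9  3
At index 3 the value is 3.

3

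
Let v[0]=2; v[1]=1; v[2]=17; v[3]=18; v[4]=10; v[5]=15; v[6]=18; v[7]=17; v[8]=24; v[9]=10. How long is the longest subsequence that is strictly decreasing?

3

Let dp[i] be the longest strictly decreasing subsequence ending at i:
i:      0  1  2  3  4  5  6  7  8  9
v[i]:   2  1 17 18 10 15 18 17 24 10
dp:     1  2  1  1  2  2  1  2  1  3
Maximum is 3.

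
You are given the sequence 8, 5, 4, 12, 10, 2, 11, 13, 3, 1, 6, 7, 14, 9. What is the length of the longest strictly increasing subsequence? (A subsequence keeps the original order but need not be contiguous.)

5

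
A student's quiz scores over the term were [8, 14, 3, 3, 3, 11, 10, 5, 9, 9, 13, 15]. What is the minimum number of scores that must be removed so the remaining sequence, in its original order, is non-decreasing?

Fewest deletions = n − (longest non-decreasing subsequence).
Patience tails:
8 → extends → [8]
14 → extends → [8, 14]
3 → replaces 8 → [3, 14]
3 → replaces 14 → [3, 3]
3 → extends → [3, 3, 3]
11 → extends → [3, 3, 3, 11]
10 → replaces 11 → [3, 3, 3, 10]
5 → replaces 10 → [3, 3, 3, 5]
9 → extends → [3, 3, 3, 5, 9]
9 → extends → [3, 3, 3, 5, 9, 9]
13 → extends → [3, 3, 3, 5, 9, 9, 13]
15 → extends → [3, 3, 3, 5, 9, 9, 13, 15]
Longest non-decreasing subsequence has length 8, so deletions = 12 − 8 = 4.

4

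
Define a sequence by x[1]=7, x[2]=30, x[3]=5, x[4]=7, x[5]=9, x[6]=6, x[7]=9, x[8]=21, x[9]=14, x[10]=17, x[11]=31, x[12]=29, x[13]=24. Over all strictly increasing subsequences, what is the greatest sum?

83

Let S[i] be the best sum of a strictly increasing subsequence ending at i:
i:      1  2  3  4  5  6  7  8  9 10 11 12 13
x[i]:   7 30  5  7  9  6  9 21 14 17 31 29 24
S:      7 37  5 12 21 11 21 42 35 52 83 81 76
Maximum is 83 (e.g. 5 + 7 + 9 + 14 + 17 + 31).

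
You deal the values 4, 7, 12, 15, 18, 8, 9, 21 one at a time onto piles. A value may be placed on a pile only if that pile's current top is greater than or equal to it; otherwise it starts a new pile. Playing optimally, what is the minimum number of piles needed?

Place each on the leftmost legal pile:
4 → new pile 1 (tops now [4])
7 → new pile 2 (tops now [4, 7])
12 → new pile 3 (tops now [4, 7, 12])
15 → new pile 4 (tops now [4, 7, 12, 15])
18 → new pile 5 (tops now [4, 7, 12, 15, 18])
8 → pile 3 (tops now [4, 7, 8, 15, 18])
9 → pile 4 (tops now [4, 7, 8, 9, 18])
21 → new pile 6 (tops now [4, 7, 8, 9, 18, 21])
Six piles.

6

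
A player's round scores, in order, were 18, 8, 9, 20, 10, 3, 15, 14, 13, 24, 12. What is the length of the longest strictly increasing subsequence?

5

Track the smallest tail for each achievable length (strict):
18 → extends → [18]
8 → replaces 18 → [8]
9 → extends → [8, 9]
20 → extends → [8, 9, 20]
10 → replaces 20 → [8, 9, 10]
3 → replaces 8 → [3, 9, 10]
15 → extends → [3, 9, 10, 15]
14 → replaces 15 → [3, 9, 10, 14]
13 → replaces 14 → [3, 9, 10, 13]
24 → extends → [3, 9, 10, 13, 24]
12 → replaces 13 → [3, 9, 10, 12, 24]
Five tails, so the longest strictly increasing subsequence has length 5 (e.g. 8, 9, 10, 15, 24).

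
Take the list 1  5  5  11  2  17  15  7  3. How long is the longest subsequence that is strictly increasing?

Let dp[i] be the length of the longest such subsequence ending at index i:
i:      1  2  3  4  5  6  7  8  9
a[i]:   1  5  5 11  2 17 15  7  3
dp:     1  2  2  3  2  4  4  3  3
Maximum dp value is 4.

4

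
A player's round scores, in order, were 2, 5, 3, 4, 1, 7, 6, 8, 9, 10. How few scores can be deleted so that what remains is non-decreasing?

Fewest deletions = n − (longest non-decreasing subsequence).
Patience tails:
2 → extends → [2]
5 → extends → [2, 5]
3 → replaces 5 → [2, 3]
4 → extends → [2, 3, 4]
1 → replaces 2 → [1, 3, 4]
7 → extends → [1, 3, 4, 7]
6 → replaces 7 → [1, 3, 4, 6]
8 → extends → [1, 3, 4, 6, 8]
9 → extends → [1, 3, 4, 6, 8, 9]
10 → extends → [1, 3, 4, 6, 8, 9, 10]
Longest non-decreasing subsequence has length 7, so deletions = 10 − 7 = 3.

3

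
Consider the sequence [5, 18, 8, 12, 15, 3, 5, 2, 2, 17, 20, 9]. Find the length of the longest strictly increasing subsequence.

6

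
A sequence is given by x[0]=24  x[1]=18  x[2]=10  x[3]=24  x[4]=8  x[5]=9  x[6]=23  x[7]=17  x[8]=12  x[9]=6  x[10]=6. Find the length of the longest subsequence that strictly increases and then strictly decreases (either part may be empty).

inc[i] = longest strictly increasing subsequence ending at i; dec[i] = longest strictly decreasing subsequence starting at i:
i:      0  1  2  3  4  5  6  7  8  9 10
x[i]:  24 18 10 24  8  9 23 17 12  6  6
inc:    1  1  1  2  1  2  3  3  3  1  1
dec:    5  4  3  5  2  2  4  3  2  1  1
Best peak at i=3 (value 24): inc=2, dec=5, length 2+5−1 = 6.

6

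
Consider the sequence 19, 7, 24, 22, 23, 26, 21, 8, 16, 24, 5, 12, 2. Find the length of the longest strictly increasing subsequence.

4

Let dp[i] be the length of the longest such subsequence ending at index i:
i:      1  2  3  4  5  6  7  8  9 10 11 12 13
a[i]:  19  7 24 22 23 26 21  8 16 24  5 12  2
dp:     1  1  2  2  3  4  2  2  3  4  1  3  1
Maximum dp value is 4.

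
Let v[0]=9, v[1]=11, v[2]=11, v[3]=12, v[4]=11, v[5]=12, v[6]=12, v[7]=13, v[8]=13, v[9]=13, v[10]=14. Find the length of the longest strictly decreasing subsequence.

Let dp[i] be the longest strictly decreasing subsequence ending at i:
i:      0  1  2  3  4  5  6  7  8  9 10
v[i]:   9 11 11 12 11 12 12 13 13 13 14
dp:     1  1  1  1  2  1  1  1  1  1  1
Maximum is 2.

2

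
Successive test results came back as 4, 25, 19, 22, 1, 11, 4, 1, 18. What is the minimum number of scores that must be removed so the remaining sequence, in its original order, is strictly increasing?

Fewest deletions = n − (longest strictly increasing subsequence).
Patience tails:
4 → extends → [4]
25 → extends → [4, 25]
19 → replaces 25 → [4, 19]
22 → extends → [4, 19, 22]
1 → replaces 4 → [1, 19, 22]
11 → replaces 19 → [1, 11, 22]
4 → replaces 11 → [1, 4, 22]
1 → already a tail → [1, 4, 22]
18 → replaces 22 → [1, 4, 18]
Longest strictly increasing subsequence has length 3, so deletions = 9 − 3 = 6.

6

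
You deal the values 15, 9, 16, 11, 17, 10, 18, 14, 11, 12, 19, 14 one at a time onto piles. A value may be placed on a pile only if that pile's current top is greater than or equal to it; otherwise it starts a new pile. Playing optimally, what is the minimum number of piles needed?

The minimum number of non-increasing subsequences covering a sequence equals the length of its longest strictly increasing subsequence.
LIS length is 5 (e.g. 15, 16, 17, 18, 19), so 5 piles are needed.

5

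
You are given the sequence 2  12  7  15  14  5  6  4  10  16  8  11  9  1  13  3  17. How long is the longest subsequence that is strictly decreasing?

5

Let dp[i] be the longest strictly decreasing subsequence ending at i:
i:      1  2  3  4  5  6  7  8  9 10 11 12 13 14 15 16 17
a[i]:   2 12  7 15 14  5  6  4 10 16  8 11  9  1 13  3 17
dp:     1  1  2  1  2  3  3  4  3  1  4  3  4  5  3  5  1
Maximum is 5.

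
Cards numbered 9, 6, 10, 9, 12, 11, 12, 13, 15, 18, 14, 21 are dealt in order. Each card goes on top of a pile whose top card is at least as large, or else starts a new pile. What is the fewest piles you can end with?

8

Place each on the leftmost legal pile:
9 → new pile 1 (tops now [9])
6 → pile 1 (tops now [6])
10 → new pile 2 (tops now [6, 10])
9 → pile 2 (tops now [6, 9])
12 → new pile 3 (tops now [6, 9, 12])
11 → pile 3 (tops now [6, 9, 11])
12 → new pile 4 (tops now [6, 9, 11, 12])
13 → new pile 5 (tops now [6, 9, 11, 12, 13])
15 → new pile 6 (tops now [6, 9, 11, 12, 13, 15])
18 → new pile 7 (tops now [6, 9, 11, 12, 13, 15, 18])
14 → pile 6 (tops now [6, 9, 11, 12, 13, 14, 18])
21 → new pile 8 (tops now [6, 9, 11, 12, 13, 14, 18, 21])
Eight piles.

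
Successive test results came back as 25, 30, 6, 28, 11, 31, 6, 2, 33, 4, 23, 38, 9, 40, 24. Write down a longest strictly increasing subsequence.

Patience tails give the LIS length; then backtrack through the dp parents:
25 → extends → [25]
30 → extends → [25, 30]
6 → replaces 25 → [6, 30]
28 → replaces 30 → [6, 28]
11 → replaces 28 → [6, 11]
31 → extends → [6, 11, 31]
6 → already a tail → [6, 11, 31]
2 → replaces 6 → [2, 11, 31]
33 → extends → [2, 11, 31, 33]
4 → replaces 11 → [2, 4, 31, 33]
23 → replaces 31 → [2, 4, 23, 33]
38 → extends → [2, 4, 23, 33, 38]
9 → replaces 23 → [2, 4, 9, 33, 38]
40 → extends → [2, 4, 9, 33, 38, 40]
24 → replaces 33 → [2, 4, 9, 24, 38, 40]
Length 6; one witness is 25, 30, 31, 33, 38, 40.

25, 30, 31, 33, 38, 40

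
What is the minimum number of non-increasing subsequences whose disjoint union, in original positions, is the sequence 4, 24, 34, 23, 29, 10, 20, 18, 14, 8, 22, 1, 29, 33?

6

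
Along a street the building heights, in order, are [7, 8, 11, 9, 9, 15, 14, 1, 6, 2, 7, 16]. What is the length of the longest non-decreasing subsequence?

Let dp[i] be the length of the longest such subsequence ending at index i:
i:      1  2  3  4  5  6  7  8  9 10 11 12
a[i]:   7  8 11  9  9 15 14  1  6  2  7 16
dp:     1  2  3  3  4  5  5  1  2  2  3  6
Maximum dp value is 6.

6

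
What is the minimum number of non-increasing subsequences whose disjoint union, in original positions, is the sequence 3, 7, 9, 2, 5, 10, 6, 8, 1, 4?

4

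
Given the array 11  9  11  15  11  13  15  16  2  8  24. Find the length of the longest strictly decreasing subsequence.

Negate each value so 'decreasing' becomes 'increasing', then run patience tails on the negated sequence:
-11 → extends → [-11]
-9 → extends → [-11, -9]
-11 → already a tail → [-11, -9]
-15 → replaces -11 → [-15, -9]
-11 → replaces -9 → [-15, -11]
-13 → replaces -11 → [-15, -13]
-15 → already a tail → [-15, -13]
-16 → replaces -15 → [-16, -13]
-2 → extends → [-16, -13, -2]
-8 → replaces -2 → [-16, -13, -8]
-24 → replaces -16 → [-24, -13, -8]
Three tails, so the longest strictly decreasing subsequence of the original has length 3.

3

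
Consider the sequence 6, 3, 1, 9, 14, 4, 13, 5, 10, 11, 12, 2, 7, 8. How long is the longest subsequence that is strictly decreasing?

4

Let dp[i] be the longest strictly decreasing subsequence ending at i:
i:      1  2  3  4  5  6  7  8  9 10 11 12 13 14
a[i]:   6  3  1  9 14  4 13  5 10 11 12  2  7  8
dp:     1  2  3  1  1  2  2  3  3  3  3  4  4  4
Maximum is 4.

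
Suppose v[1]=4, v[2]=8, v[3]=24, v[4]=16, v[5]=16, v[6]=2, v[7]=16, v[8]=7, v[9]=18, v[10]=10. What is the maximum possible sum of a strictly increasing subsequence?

Let S[i] be the best sum of a strictly increasing subsequence ending at i:
i:      1  2  3  4  5  6  7  8  9 10
v[i]:   4  8 24 16 16  2 16  7 18 10
S:      4 12 36 28 28  2 28 11 46 22
Maximum is 46 (e.g. 4 + 8 + 16 + 18).

46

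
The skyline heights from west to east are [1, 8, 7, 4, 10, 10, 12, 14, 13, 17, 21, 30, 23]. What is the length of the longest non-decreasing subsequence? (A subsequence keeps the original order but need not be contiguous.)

Let dp[i] be the length of the longest such subsequence ending at index i:
i:      1  2  3  4  5  6  7  8  9 10 11 12 13
a[i]:   1  8  7  4 10 10 12 14 13 17 21 30 23
dp:     1  2  2  2  3  4  5  6  6  7  8  9  9
Maximum dp value is 9.

9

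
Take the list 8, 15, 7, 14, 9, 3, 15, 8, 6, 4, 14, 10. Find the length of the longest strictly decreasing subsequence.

6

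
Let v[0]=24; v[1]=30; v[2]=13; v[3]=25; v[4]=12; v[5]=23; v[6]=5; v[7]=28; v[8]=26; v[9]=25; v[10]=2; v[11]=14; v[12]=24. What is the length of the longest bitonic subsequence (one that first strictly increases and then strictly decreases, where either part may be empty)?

6

inc[i] = longest strictly increasing subsequence ending at i; dec[i] = longest strictly decreasing subsequence starting at i:
i:      0  1  2  3  4  5  6  7  8  9 10 11 12
v[i]:  24 30 13 25 12 23  5 28 26 25  2 14 24
inc:    1  2  1  2  1  2  1  3  3  3  1  2  3
dec:    5  5  4  4  3  3  2  4  3  2  1  1  1
Best peak at i=1 (value 30): inc=2, dec=5, length 2+5−1 = 6.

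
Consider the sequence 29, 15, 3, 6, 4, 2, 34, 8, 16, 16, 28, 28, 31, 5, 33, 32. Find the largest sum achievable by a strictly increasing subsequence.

125

Let S[i] be the best sum of a strictly increasing subsequence ending at i:
i:       1   2   3   4   5   6   7   8   9  10  11  12  13  14  15  16
a[i]:   29  15   3   6   4   2  34   8  16  16  28  28  31   5  33  32
S:      29  15   3   9   7   2  63  17  33  33  61  61  92  12 125 124
Maximum is 125 (e.g. 3 + 6 + 8 + 16 + 28 + 31 + 33).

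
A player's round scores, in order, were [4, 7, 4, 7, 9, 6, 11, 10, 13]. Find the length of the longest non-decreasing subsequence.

6

Let dp[i] be the length of the longest such subsequence ending at index i:
i:      1  2  3  4  5  6  7  8  9
a[i]:   4  7  4  7  9  6 11 10 13
dp:     1  2  2  3  4  3  5  5  6
Maximum dp value is 6.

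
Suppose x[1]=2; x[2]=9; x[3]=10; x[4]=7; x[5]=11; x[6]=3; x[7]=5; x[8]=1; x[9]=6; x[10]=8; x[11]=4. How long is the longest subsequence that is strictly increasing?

Track the smallest tail for each achievable length (strict):
2 → extends → [2]
9 → extends → [2, 9]
10 → extends → [2, 9, 10]
7 → replaces 9 → [2, 7, 10]
11 → extends → [2, 7, 10, 11]
3 → replaces 7 → [2, 3, 10, 11]
5 → replaces 10 → [2, 3, 5, 11]
1 → replaces 2 → [1, 3, 5, 11]
6 → replaces 11 → [1, 3, 5, 6]
8 → extends → [1, 3, 5, 6, 8]
4 → replaces 5 → [1, 3, 4, 6, 8]
Five tails, so the longest strictly increasing subsequence has length 5 (e.g. 2, 3, 5, 6, 8).

5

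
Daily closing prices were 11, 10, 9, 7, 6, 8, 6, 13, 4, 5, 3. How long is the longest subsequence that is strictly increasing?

Track the smallest tail for each achievable length (strict):
11 → extends → [11]
10 → replaces 11 → [10]
9 → replaces 10 → [9]
7 → replaces 9 → [7]
6 → replaces 7 → [6]
8 → extends → [6, 8]
6 → already a tail → [6, 8]
13 → extends → [6, 8, 13]
4 → replaces 6 → [4, 8, 13]
5 → replaces 8 → [4, 5, 13]
3 → replaces 4 → [3, 5, 13]
Three tails, so the longest strictly increasing subsequence has length 3 (e.g. 7, 8, 13).

3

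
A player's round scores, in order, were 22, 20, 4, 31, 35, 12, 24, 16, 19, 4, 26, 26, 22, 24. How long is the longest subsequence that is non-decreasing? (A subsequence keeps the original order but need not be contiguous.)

6

Let dp[i] be the length of the longest such subsequence ending at index i:
i:      1  2  3  4  5  6  7  8  9 10 11 12 13 14
a[i]:  22 20  4 31 35 12 24 16 19  4 26 26 22 24
dp:     1  1  1  2  3  2  3  3  4  2  5  6  5  6
Maximum dp value is 6.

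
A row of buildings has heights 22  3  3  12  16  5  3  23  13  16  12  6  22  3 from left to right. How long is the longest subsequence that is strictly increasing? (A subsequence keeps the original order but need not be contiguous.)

5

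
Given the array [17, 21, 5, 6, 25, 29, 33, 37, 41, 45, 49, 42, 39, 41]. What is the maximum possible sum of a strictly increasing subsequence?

Let S[i] be the best sum of a strictly increasing subsequence ending at i:
i:       1   2   3   4   5   6   7   8   9  10  11  12  13  14
a[i]:   17  21   5   6  25  29  33  37  41  45  49  42  39  41
S:      17  38   5  11  63  92 125 162 203 248 297 245 201 242
Maximum is 297 (e.g. 17 + 21 + 25 + 29 + 33 + 37 + 41 + 45 + 49).

297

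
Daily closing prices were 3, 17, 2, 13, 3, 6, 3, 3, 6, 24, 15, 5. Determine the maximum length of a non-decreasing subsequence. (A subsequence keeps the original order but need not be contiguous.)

Let dp[i] be the length of the longest such subsequence ending at index i:
i:      1  2  3  4  5  6  7  8  9 10 11 12
a[i]:   3 17  2 13  3  6  3  3  6 24 15  5
dp:     1  2  1  2  2  3  3  4  5  6  6  5
Maximum dp value is 6.

6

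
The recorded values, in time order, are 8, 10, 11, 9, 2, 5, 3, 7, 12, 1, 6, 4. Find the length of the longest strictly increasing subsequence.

4

Let dp[i] be the length of the longest such subsequence ending at index i:
i:      1  2  3  4  5  6  7  8  9 10 11 12
a[i]:   8 10 11  9  2  5  3  7 12  1  6  4
dp:     1  2  3  2  1  2  2  3  4  1  3  3
Maximum dp value is 4.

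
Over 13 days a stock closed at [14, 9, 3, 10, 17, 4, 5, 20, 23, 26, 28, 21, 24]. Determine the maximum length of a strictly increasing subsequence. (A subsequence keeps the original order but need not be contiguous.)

7

Track the smallest tail for each achievable length (strict):
14 → extends → [14]
9 → replaces 14 → [9]
3 → replaces 9 → [3]
10 → extends → [3, 10]
17 → extends → [3, 10, 17]
4 → replaces 10 → [3, 4, 17]
5 → replaces 17 → [3, 4, 5]
20 → extends → [3, 4, 5, 20]
23 → extends → [3, 4, 5, 20, 23]
26 → extends → [3, 4, 5, 20, 23, 26]
28 → extends → [3, 4, 5, 20, 23, 26, 28]
21 → replaces 23 → [3, 4, 5, 20, 21, 26, 28]
24 → replaces 26 → [3, 4, 5, 20, 21, 24, 28]
Seven tails, so the longest strictly increasing subsequence has length 7 (e.g. 9, 10, 17, 20, 23, 26, 28).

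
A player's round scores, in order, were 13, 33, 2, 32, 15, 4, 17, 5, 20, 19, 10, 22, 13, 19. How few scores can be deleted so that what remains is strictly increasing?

8

Fewest deletions = n − (longest strictly increasing subsequence).
Patience tails:
13 → extends → [13]
33 → extends → [13, 33]
2 → replaces 13 → [2, 33]
32 → replaces 33 → [2, 32]
15 → replaces 32 → [2, 15]
4 → replaces 15 → [2, 4]
17 → extends → [2, 4, 17]
5 → replaces 17 → [2, 4, 5]
20 → extends → [2, 4, 5, 20]
19 → replaces 20 → [2, 4, 5, 19]
10 → replaces 19 → [2, 4, 5, 10]
22 → extends → [2, 4, 5, 10, 22]
13 → replaces 22 → [2, 4, 5, 10, 13]
19 → extends → [2, 4, 5, 10, 13, 19]
Longest strictly increasing subsequence has length 6, so deletions = 14 − 6 = 8.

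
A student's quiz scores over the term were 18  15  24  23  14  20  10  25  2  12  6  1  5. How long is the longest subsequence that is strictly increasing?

Let dp[i] be the length of the longest such subsequence ending at index i:
i:      1  2  3  4  5  6  7  8  9 10 11 12 13
a[i]:  18 15 24 23 14 20 10 25  2 12  6  1  5
dp:     1  1  2  2  1  2  1  3  1  2  2  1  2
Maximum dp value is 3.

3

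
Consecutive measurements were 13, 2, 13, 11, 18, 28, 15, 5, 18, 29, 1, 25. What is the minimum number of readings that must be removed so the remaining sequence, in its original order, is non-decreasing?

7

Fewest deletions = n − (longest non-decreasing subsequence).
Patience tails:
13 → extends → [13]
2 → replaces 13 → [2]
13 → extends → [2, 13]
11 → replaces 13 → [2, 11]
18 → extends → [2, 11, 18]
28 → extends → [2, 11, 18, 28]
15 → replaces 18 → [2, 11, 15, 28]
5 → replaces 11 → [2, 5, 15, 28]
18 → replaces 28 → [2, 5, 15, 18]
29 → extends → [2, 5, 15, 18, 29]
1 → replaces 2 → [1, 5, 15, 18, 29]
25 → replaces 29 → [1, 5, 15, 18, 25]
Longest non-decreasing subsequence has length 5, so deletions = 12 − 5 = 7.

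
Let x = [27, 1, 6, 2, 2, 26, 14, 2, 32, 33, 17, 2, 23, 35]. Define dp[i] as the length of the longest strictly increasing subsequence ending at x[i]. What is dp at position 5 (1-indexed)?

2

dp[i] = 1 + max{dp[j] : j<i, x[j]<x[i]} (or 1 if no such j):
i:      1  2  3  4  5  6  7  8  9 10 11 12 13 14
x[i]:  27  1  6  2  2 26 14  2 32 33 17  2 23 35
dp:     1  1  2  2  2  3  3  2  4  5  4  2  5  6
At index 5 the value is 2.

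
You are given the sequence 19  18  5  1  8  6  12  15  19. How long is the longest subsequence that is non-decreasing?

5

Let dp[i] be the length of the longest such subsequence ending at index i:
i:      1  2  3  4  5  6  7  8  9
a[i]:  19 18  5  1  8  6 12 15 19
dp:     1  1  1  1  2  2  3  4  5
Maximum dp value is 5.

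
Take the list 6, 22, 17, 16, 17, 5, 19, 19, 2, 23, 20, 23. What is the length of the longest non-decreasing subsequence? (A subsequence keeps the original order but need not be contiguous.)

7

Let dp[i] be the length of the longest such subsequence ending at index i:
i:      1  2  3  4  5  6  7  8  9 10 11 12
a[i]:   6 22 17 16 17  5 19 19  2 23 20 23
dp:     1  2  2  2  3  1  4  5  1  6  6  7
Maximum dp value is 7.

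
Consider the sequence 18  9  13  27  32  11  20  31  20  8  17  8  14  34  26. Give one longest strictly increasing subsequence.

9, 13, 27, 32, 34

Patience tails give the LIS length; then backtrack through the dp parents:
18 → extends → [18]
9 → replaces 18 → [9]
13 → extends → [9, 13]
27 → extends → [9, 13, 27]
32 → extends → [9, 13, 27, 32]
11 → replaces 13 → [9, 11, 27, 32]
20 → replaces 27 → [9, 11, 20, 32]
31 → replaces 32 → [9, 11, 20, 31]
20 → already a tail → [9, 11, 20, 31]
8 → replaces 9 → [8, 11, 20, 31]
17 → replaces 20 → [8, 11, 17, 31]
8 → already a tail → [8, 11, 17, 31]
14 → replaces 17 → [8, 11, 14, 31]
34 → extends → [8, 11, 14, 31, 34]
26 → replaces 31 → [8, 11, 14, 26, 34]
Length 5; one witness is 9, 13, 27, 32, 34.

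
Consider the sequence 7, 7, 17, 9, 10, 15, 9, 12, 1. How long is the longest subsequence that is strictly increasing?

4

Track the smallest tail for each achievable length (strict):
7 → extends → [7]
7 → already a tail → [7]
17 → extends → [7, 17]
9 → replaces 17 → [7, 9]
10 → extends → [7, 9, 10]
15 → extends → [7, 9, 10, 15]
9 → already a tail → [7, 9, 10, 15]
12 → replaces 15 → [7, 9, 10, 12]
1 → replaces 7 → [1, 9, 10, 12]
Four tails, so the longest strictly increasing subsequence has length 4 (e.g. 7, 9, 10, 15).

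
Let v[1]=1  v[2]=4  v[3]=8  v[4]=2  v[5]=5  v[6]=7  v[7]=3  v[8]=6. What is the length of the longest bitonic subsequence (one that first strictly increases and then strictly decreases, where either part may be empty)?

5

inc[i] = longest strictly increasing subsequence ending at i; dec[i] = longest strictly decreasing subsequence starting at i:
i:     1 2 3 4 5 6 7 8
v[i]:  1 4 8 2 5 7 3 6
inc:   1 2 3 2 3 4 3 4
dec:   1 2 3 1 2 2 1 1
Best peak at i=3 (value 8): inc=3, dec=3, length 3+3−1 = 5.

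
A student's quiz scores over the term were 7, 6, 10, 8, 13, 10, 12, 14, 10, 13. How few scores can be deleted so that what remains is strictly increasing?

Fewest deletions = n − (longest strictly increasing subsequence).
i:      1  2  3  4  5  6  7  8  9 10
a[i]:   7  6 10  8 13 10 12 14 10 13
dp:     1  1  2  2  3  3  4  5  3  5
max dp = 5, so deletions = 10 − 5 = 5.

5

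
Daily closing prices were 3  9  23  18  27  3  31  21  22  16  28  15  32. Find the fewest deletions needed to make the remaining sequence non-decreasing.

Fewest deletions = n − (longest non-decreasing subsequence).
Patience tails:
3 → extends → [3]
9 → extends → [3, 9]
23 → extends → [3, 9, 23]
18 → replaces 23 → [3, 9, 18]
27 → extends → [3, 9, 18, 27]
3 → replaces 9 → [3, 3, 18, 27]
31 → extends → [3, 3, 18, 27, 31]
21 → replaces 27 → [3, 3, 18, 21, 31]
22 → replaces 31 → [3, 3, 18, 21, 22]
16 → replaces 18 → [3, 3, 16, 21, 22]
28 → extends → [3, 3, 16, 21, 22, 28]
15 → replaces 16 → [3, 3, 15, 21, 22, 28]
32 → extends → [3, 3, 15, 21, 22, 28, 32]
Longest non-decreasing subsequence has length 7, so deletions = 13 − 7 = 6.

6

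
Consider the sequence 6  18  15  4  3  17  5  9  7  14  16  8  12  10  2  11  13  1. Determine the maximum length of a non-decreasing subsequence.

Track the smallest tail for each achievable length (allowing ties):
6 → extends → [6]
18 → extends → [6, 18]
15 → replaces 18 → [6, 15]
4 → replaces 6 → [4, 15]
3 → replaces 4 → [3, 15]
17 → extends → [3, 15, 17]
5 → replaces 15 → [3, 5, 17]
9 → replaces 17 → [3, 5, 9]
7 → replaces 9 → [3, 5, 7]
14 → extends → [3, 5, 7, 14]
16 → extends → [3, 5, 7, 14, 16]
8 → replaces 14 → [3, 5, 7, 8, 16]
12 → replaces 16 → [3, 5, 7, 8, 12]
10 → replaces 12 → [3, 5, 7, 8, 10]
2 → replaces 3 → [2, 5, 7, 8, 10]
11 → extends → [2, 5, 7, 8, 10, 11]
13 → extends → [2, 5, 7, 8, 10, 11, 13]
1 → replaces 2 → [1, 5, 7, 8, 10, 11, 13]
Seven tails, so the longest non-decreasing subsequence has length 7 (e.g. 4, 5, 7, 8, 10, 11, 13).

7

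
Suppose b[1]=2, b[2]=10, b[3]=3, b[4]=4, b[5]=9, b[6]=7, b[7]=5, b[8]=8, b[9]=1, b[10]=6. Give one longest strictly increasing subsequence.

2, 3, 4, 7, 8

Patience tails give the LIS length; then backtrack through the dp parents:
2 → extends → [2]
10 → extends → [2, 10]
3 → replaces 10 → [2, 3]
4 → extends → [2, 3, 4]
9 → extends → [2, 3, 4, 9]
7 → replaces 9 → [2, 3, 4, 7]
5 → replaces 7 → [2, 3, 4, 5]
8 → extends → [2, 3, 4, 5, 8]
1 → replaces 2 → [1, 3, 4, 5, 8]
6 → replaces 8 → [1, 3, 4, 5, 6]
Length 5; one witness is 2, 3, 4, 7, 8.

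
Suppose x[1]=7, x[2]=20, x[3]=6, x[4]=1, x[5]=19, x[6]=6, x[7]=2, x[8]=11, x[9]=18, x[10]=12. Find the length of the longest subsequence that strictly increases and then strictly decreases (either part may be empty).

inc[i] = longest strictly increasing subsequence ending at i; dec[i] = longest strictly decreasing subsequence starting at i:
i:      1  2  3  4  5  6  7  8  9 10
x[i]:   7 20  6  1 19  6  2 11 18 12
inc:    1  2  1  1  2  2  2  3  4  4
dec:    3  4  2  1  3  2  1  1  2  1
Best peak at i=2 (value 20): inc=2, dec=4, length 2+4−1 = 5.

5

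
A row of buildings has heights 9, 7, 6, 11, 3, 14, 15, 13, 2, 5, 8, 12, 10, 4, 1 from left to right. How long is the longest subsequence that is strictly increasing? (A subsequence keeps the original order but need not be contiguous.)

4

Let dp[i] be the length of the longest such subsequence ending at index i:
i:      1  2  3  4  5  6  7  8  9 10 11 12 13 14 15
a[i]:   9  7  6 11  3 14 15 13  2  5  8 12 10  4  1
dp:     1  1  1  2  1  3  4  3  1  2  3  4  4  2  1
Maximum dp value is 4.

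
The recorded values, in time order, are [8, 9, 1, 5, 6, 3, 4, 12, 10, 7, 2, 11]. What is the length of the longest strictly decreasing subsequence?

4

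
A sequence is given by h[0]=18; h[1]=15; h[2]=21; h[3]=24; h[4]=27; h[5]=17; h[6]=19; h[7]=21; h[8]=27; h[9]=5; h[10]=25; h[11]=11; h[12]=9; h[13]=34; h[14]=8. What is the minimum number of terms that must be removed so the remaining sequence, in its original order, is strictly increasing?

Fewest deletions = n − (longest strictly increasing subsequence).
i:      0  1  2  3  4  5  6  7  8  9 10 11 12 13 14
h[i]:  18 15 21 24 27 17 19 21 27  5 25 11  9 34  8
dp:     1  1  2  3  4  2  3  4  5  1  5  2  2  6  2
max dp = 6, so deletions = 15 − 6 = 9.

9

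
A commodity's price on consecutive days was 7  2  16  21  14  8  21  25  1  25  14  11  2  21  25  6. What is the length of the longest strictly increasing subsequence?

Let dp[i] be the length of the longest such subsequence ending at index i:
i:      1  2  3  4  5  6  7  8  9 10 11 12 13 14 15 16
a[i]:   7  2 16 21 14  8 21 25  1 25 14 11  2 21 25  6
dp:     1  1  2  3  2  2  3  4  1  4  3  3  2  4  5  3
Maximum dp value is 5.

5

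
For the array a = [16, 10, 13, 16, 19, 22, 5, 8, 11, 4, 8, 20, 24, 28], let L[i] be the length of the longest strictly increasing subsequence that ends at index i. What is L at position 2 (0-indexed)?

dp[i] = 1 + max{dp[j] : j<i, a[j]<a[i]} (or 1 if no such j):
i:      0  1  2  3  4  5  6  7  8  9 10 11 12 13
a[i]:  16 10 13 16 19 22  5  8 11  4  8 20 24 28
dp:     1  1  2  3  4  5  1  2  3  1  2  5  6  7
At index 2 the value is 2.

2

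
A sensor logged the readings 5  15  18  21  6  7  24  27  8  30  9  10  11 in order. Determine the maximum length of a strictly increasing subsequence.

Track the smallest tail for each achievable length (strict):
5 → extends → [5]
15 → extends → [5, 15]
18 → extends → [5, 15, 18]
21 → extends → [5, 15, 18, 21]
6 → replaces 15 → [5, 6, 18, 21]
7 → replaces 18 → [5, 6, 7, 21]
24 → extends → [5, 6, 7, 21, 24]
27 → extends → [5, 6, 7, 21, 24, 27]
8 → replaces 21 → [5, 6, 7, 8, 24, 27]
30 → extends → [5, 6, 7, 8, 24, 27, 30]
9 → replaces 24 → [5, 6, 7, 8, 9, 27, 30]
10 → replaces 27 → [5, 6, 7, 8, 9, 10, 30]
11 → replaces 30 → [5, 6, 7, 8, 9, 10, 11]
Seven tails, so the longest strictly increasing subsequence has length 7 (e.g. 5, 15, 18, 21, 24, 27, 30).

7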